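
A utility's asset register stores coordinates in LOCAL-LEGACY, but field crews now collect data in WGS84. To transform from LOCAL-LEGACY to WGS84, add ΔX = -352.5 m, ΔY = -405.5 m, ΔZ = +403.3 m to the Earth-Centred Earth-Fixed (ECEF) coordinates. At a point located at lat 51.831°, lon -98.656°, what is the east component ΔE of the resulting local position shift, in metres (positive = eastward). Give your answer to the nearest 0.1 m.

The local east axis at (φ, λ) is (−sin λ, cos λ, 0), so ΔE = −sin(-98.656°)·(-352.5) + cos(-98.656°)·(-405.5) = -287.46 m.

ΔE = -287.5 m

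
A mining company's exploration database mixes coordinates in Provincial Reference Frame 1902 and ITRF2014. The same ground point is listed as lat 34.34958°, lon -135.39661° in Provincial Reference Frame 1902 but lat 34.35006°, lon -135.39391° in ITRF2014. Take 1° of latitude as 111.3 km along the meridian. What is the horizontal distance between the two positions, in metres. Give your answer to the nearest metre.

Δφ = 34.35006° − 34.34958° = +0.00048°; Δλ = -135.39391° − -135.39661° = +0.00270°.
ΔN = Δφ × 111300 = 53.4 m; ΔE = Δλ × 111300 × cos(34.34958°) = +0.00270 × 111300 × 0.825610 = 248.1 m.
Distance = √(ΔE² + ΔN²) = √(248.1² + 53.4²) = 253.8 m.

254 m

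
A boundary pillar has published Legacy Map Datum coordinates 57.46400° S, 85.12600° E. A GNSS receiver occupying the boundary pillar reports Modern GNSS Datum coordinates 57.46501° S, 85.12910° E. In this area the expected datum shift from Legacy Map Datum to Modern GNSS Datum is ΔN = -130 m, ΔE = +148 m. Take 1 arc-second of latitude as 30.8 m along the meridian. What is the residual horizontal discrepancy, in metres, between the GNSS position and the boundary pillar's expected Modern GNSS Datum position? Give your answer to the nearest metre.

Observed coordinate differences: Δφ = -0.00101°, Δλ = +0.00310°.
Converting to metres (1° lat = 110880 m, cos φ = 0.537829): observed ΔN = -112.0 m, observed ΔE = 184.9 m.
Subtracting the expected shift leaves a residual of -112.0 − (-130) = 18.0 m north and 184.9 − (148) = 36.9 m east.
Residual distance = √(18.0² + 36.9²) = 41.0 m.

41 m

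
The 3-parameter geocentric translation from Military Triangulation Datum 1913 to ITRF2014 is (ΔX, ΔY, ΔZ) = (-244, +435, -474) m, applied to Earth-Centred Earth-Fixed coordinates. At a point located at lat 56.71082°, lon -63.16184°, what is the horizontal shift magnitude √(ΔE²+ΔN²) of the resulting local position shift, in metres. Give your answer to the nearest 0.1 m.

157.8 m

At φ = 56.71082°, λ = -63.16184°: sin φ = 0.835911, cos φ = 0.548865, sin λ = -0.892285, cos λ = 0.451472.
ΔE = −sin λ·ΔX + cos λ·ΔY = −(-0.892285)·(-244) + (0.451472)·(435) = -21.33 m.
ΔN = −sin φ cos λ·ΔX − sin φ sin λ·ΔY + cos φ·ΔZ = −(0.835911)(0.451472)(-244) − (0.835911)(-0.892285)(435) + (0.548865)(-474) = 156.38 m.
Horizontal magnitude = √(ΔE² + ΔN²) = √((-21.33)² + 156.38²) = 157.82 m.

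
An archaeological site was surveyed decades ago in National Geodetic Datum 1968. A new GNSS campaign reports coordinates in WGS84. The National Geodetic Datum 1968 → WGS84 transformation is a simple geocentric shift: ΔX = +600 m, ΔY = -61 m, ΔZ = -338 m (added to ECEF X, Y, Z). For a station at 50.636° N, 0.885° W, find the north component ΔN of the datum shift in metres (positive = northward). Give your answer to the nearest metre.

ΔN = -679 m

At φ = 50.636°, λ = -0.885°: sin φ = 0.773132, cos φ = 0.634245, sin λ = -0.015446, cos λ = 0.999881.
ΔN = −sin φ cos λ·ΔX − sin φ sin λ·ΔY + cos φ·ΔZ = −(0.773132)(0.999881)(600) − (0.773132)(-0.015446)(-61) + (0.634245)(-338) = -678.93 m.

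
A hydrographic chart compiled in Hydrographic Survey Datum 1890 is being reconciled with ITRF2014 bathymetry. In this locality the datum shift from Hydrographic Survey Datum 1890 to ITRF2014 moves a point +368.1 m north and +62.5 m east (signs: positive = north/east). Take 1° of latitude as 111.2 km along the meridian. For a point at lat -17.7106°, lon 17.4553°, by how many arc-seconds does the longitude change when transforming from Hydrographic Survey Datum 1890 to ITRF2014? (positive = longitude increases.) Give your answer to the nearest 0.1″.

Δλ = 2.1″

At latitude -17.7106°, cos φ = 0.952605.
1° of longitude at this latitude = 111.2 × cos φ = 105.93 km, so Δλ = 62.5 / 105929.7 = 0.0005900° = 2.124″.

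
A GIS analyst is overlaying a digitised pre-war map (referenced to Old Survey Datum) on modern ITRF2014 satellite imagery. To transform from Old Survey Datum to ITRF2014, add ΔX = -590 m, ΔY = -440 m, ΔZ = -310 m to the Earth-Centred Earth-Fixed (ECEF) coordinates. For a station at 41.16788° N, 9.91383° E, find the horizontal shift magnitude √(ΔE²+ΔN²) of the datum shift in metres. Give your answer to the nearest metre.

387 m

The local east axis at (φ, λ) is (−sin λ, cos λ, 0), so ΔE = −sin(9.91383°)·(-590) + cos(9.91383°)·(-440) = -331.85 m.
The local north axis is (−sin φ cos λ, −sin φ sin λ, cos φ), giving ΔN = 382.579 + 49.866 − 233.363 = 199.08 m.
Horizontal magnitude = √(ΔE² + ΔN²) = √((-331.85)² + 199.08²) = 386.99 m.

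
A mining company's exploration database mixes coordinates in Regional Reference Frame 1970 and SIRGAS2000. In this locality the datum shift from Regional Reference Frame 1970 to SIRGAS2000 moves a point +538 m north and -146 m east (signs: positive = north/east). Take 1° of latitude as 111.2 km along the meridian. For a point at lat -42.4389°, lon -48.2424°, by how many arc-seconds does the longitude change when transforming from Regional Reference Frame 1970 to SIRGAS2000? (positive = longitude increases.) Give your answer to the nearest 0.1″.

Δλ = -6.4″

At latitude -42.4389°, cos φ = 0.737997.
1° of longitude at this latitude = 111.2 × cos φ = 82.07 km, so Δλ = -146.0 / 82065.3 = -0.0017791° = -6.405″.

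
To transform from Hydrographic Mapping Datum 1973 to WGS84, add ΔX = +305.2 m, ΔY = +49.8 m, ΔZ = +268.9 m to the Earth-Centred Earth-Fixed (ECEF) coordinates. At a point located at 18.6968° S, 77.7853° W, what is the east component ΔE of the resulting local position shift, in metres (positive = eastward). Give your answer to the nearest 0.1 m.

At φ = -18.6968°, λ = -77.7853°: sin φ = -0.320560, cos φ = 0.947228, sin λ = -0.977362, cos λ = 0.211576.
ΔE = −sin λ·ΔX + cos λ·ΔY = −(-0.977362)·(305.2) + (0.211576)·(49.8) = 308.83 m.

ΔE = 308.8 m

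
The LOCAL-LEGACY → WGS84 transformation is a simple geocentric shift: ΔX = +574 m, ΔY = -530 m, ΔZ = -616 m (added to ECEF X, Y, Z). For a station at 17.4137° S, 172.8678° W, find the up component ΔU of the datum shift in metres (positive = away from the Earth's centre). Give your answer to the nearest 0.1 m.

The local up (radial) axis is (cos φ cos λ, cos φ sin λ, sin φ), giving ΔU = -543.455 + 62.788 + 184.350 = -296.32 m.

ΔU = -296.3 m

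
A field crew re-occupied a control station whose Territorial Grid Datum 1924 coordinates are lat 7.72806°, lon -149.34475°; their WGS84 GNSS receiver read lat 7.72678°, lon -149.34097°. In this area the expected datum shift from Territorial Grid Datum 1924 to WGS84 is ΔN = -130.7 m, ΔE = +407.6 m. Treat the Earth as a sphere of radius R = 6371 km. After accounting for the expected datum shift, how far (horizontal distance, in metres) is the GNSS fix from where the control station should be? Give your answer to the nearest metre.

15 m

Observed coordinate differences: Δφ = -0.00128°, Δλ = +0.00378°.
Converting to metres (1° lat = 111195 m, cos φ = 0.990917): observed ΔN = -142.3 m, observed ΔE = 416.5 m.
Subtracting the expected shift leaves a residual of -142.3 − (-130.7) = -11.6 m north and 416.5 − (407.6) = 8.9 m east.
Residual distance = √((-11.6)² + 8.9²) = 14.6 m.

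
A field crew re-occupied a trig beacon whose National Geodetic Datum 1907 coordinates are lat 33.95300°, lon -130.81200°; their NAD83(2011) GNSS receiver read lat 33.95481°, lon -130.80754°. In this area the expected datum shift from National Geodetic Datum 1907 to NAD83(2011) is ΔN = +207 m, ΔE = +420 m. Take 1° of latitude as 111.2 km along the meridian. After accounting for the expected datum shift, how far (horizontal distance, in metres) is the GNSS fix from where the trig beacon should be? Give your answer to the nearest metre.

Observed coordinate differences: Δφ = +0.00181°, Δλ = +0.00446°.
Converting to metres (1° lat = 111200 m, cos φ = 0.829496): observed ΔN = 201.3 m, observed ΔE = 411.4 m.
Subtracting the expected shift leaves a residual of 201.3 − (207) = -5.7 m north and 411.4 − (420) = -8.6 m east.
Residual distance = √((-5.7)² + (-8.6)²) = 10.3 m.

10 m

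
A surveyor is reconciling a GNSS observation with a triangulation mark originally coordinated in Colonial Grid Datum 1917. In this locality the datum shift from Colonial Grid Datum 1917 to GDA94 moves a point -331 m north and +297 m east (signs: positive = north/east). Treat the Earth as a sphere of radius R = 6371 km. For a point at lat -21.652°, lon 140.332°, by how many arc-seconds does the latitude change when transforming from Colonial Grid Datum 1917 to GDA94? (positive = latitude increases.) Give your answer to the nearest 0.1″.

Δφ = -10.7″

On a sphere of radius R, 1 rad of latitude = R, so Δφ = ΔN / R = -331.0 / 6371000 = -5.1954e-05 rad = -10.716″.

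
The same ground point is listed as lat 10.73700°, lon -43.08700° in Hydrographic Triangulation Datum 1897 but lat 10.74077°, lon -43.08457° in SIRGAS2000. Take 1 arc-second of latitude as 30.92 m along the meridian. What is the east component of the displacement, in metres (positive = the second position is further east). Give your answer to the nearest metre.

Δφ = 10.74077° − 10.73700° = +0.00377°; Δλ = -43.08457° − -43.08700° = +0.00243°.
1° of latitude = 3600 × 30.92 = 111312 m.
ΔN = Δφ × 111312 = 419.6 m; ΔE = Δλ × 111312 × cos(10.73700°) = +0.00243 × 111312 × 0.982493 = 265.8 m.

ΔE = 266 m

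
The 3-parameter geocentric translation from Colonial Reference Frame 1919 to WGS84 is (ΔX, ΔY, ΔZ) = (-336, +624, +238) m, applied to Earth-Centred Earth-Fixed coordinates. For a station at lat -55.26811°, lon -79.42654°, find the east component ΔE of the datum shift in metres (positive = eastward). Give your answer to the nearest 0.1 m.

ΔE = -215.8 m

At φ = -55.26811°, λ = -79.42654°: sin φ = -0.821827, cos φ = 0.569737, sin λ = -0.983020, cos λ = 0.183496.
ΔE = −sin λ·ΔX + cos λ·ΔY = −(-0.983020)·(-336) + (0.183496)·(624) = -215.79 m.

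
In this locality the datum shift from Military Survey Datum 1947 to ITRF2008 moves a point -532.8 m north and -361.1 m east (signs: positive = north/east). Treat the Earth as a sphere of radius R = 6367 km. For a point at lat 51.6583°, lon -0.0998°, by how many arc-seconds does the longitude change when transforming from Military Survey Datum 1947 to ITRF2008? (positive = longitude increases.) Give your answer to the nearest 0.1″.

Δλ = -18.9″

At latitude 51.6583°, cos φ = 0.620350.
One radian of longitude at latitude φ spans R cos φ, so Δλ = ΔE / (R cos φ) = -361.1 / (6367000 × 0.620350) = -9.1423e-05 rad = -18.857″.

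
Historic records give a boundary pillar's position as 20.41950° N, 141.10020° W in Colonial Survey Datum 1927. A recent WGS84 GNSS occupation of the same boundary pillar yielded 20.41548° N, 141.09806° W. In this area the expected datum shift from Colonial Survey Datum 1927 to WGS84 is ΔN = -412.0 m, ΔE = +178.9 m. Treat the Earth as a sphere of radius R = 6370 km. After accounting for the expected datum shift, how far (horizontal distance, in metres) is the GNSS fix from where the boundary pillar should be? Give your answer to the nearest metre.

56 m

Observed coordinate differences: Δφ = -0.00402°, Δλ = +0.00214°.
Converting to metres (1° lat = 111177 m, cos φ = 0.937163): observed ΔN = -446.9 m, observed ΔE = 223.0 m.
Subtracting the expected shift leaves a residual of -446.9 − (-412.0) = -34.9 m north and 223.0 − (178.9) = 44.1 m east.
Residual distance = √((-34.9)² + 44.1²) = 56.2 m.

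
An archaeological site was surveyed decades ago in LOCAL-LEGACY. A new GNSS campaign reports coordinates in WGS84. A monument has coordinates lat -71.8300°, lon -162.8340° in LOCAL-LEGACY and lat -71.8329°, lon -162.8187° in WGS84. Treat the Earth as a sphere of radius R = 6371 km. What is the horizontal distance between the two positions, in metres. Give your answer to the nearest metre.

621 m

Δφ = -71.8329° − -71.8300° = -0.0029°; Δλ = -162.8187° − -162.8340° = +0.0153°.
1° along a meridian = πR/180 = 111195 m.
ΔN = Δφ × 111195 = -322.5 m; ΔE = Δλ × 111195 × cos(-71.8300°) = +0.0153 × 111195 × 0.311837 = 530.5 m.
Distance = √(ΔE² + ΔN²) = √(530.5² + (-322.5)²) = 620.8 m.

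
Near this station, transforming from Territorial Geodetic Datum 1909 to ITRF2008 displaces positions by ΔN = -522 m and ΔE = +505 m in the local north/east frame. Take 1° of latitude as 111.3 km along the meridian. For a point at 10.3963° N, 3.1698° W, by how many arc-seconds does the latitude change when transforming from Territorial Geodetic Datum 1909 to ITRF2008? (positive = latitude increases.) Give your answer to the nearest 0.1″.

1° of latitude = 111.3 km, so Δφ = -522.0 / 111300 = -0.0046900° = -16.884″.

Δφ = -16.9″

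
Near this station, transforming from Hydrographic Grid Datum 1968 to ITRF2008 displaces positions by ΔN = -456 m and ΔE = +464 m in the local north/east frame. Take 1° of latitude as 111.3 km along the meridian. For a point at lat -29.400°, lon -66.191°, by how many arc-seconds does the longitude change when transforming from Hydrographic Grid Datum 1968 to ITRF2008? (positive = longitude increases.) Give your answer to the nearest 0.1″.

Δλ = 17.2″

At latitude -29.400°, cos φ = 0.871214.
1° of longitude at this latitude = 111.3 × cos φ = 96.97 km, so Δλ = 464.0 / 96966.1 = 0.0047852° = 17.227″.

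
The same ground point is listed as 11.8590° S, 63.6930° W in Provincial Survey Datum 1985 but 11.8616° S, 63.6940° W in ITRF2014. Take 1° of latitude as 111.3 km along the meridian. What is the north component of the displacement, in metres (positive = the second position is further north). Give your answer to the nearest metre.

Δφ = -11.8616° − -11.8590° = -0.0026°; Δλ = -63.6940° − -63.6930° = -0.0010°.
ΔN = Δφ × 111300 = -289.4 m; ΔE = Δλ × 111300 × cos(-11.8590°) = -0.0010 × 111300 × 0.978656 = -108.9 m.

ΔN = -289 m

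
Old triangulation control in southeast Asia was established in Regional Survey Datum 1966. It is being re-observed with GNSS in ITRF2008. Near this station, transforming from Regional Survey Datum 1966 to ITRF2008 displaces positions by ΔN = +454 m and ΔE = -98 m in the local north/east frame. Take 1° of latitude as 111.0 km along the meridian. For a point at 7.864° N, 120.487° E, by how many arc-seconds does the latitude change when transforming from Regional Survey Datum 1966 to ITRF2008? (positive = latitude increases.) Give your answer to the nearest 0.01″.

1° of latitude = 111.0 km, so Δφ = 454.0 / 111000 = 0.0040901° = 14.724″.

Δφ = 14.72″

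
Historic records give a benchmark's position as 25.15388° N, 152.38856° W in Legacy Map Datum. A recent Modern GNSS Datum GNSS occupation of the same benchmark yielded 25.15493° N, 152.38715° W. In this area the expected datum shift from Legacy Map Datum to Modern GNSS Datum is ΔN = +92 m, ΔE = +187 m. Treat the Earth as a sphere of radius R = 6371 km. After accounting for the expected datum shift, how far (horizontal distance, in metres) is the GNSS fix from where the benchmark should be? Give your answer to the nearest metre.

51 m

Observed coordinate differences: Δφ = +0.00105°, Δλ = +0.00141°.
Converting to metres (1° lat = 111195 m, cos φ = 0.905169): observed ΔN = 116.8 m, observed ΔE = 141.9 m.
Subtracting the expected shift leaves a residual of 116.8 − (92) = 24.8 m north and 141.9 − (187) = -45.1 m east.
Residual distance = √(24.8² + (-45.1)²) = 51.4 m.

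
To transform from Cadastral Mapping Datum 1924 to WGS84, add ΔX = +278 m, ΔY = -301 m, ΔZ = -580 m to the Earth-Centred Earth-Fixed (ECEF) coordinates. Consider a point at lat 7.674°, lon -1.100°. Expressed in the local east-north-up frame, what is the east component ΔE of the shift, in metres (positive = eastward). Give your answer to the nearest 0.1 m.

ΔE = -295.6 m

At φ = 7.674°, λ = -1.100°: sin φ = 0.133536, cos φ = 0.991044, sin λ = -0.019197, cos λ = 0.999816.
ΔE = −sin λ·ΔX + cos λ·ΔY = −(-0.019197)·(278) + (0.999816)·(-301) = -295.61 m.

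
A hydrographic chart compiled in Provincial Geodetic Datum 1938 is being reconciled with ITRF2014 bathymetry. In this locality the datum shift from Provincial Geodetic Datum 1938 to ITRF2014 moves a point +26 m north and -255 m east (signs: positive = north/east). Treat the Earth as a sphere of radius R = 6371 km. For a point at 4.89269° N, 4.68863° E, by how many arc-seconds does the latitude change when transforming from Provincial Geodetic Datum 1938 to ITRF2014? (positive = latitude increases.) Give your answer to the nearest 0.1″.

Δφ = 0.8″

On a sphere of radius R, 1 rad of latitude = R, so Δφ = ΔN / R = 26.0 / 6371000 = 4.0810e-06 rad = 0.842″.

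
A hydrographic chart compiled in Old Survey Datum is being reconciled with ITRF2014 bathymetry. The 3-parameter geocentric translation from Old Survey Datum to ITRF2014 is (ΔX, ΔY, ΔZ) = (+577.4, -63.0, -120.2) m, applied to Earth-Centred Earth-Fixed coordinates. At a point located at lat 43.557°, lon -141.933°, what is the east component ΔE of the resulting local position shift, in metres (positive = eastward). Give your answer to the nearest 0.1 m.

At φ = 43.557°, λ = -141.933°: sin φ = 0.689076, cos φ = 0.724689, sin λ = -0.616583, cos λ = -0.787290.
ΔE = −sin λ·ΔX + cos λ·ΔY = −(-0.616583)·(577.4) + (-0.787290)·(-63.0) = 405.61 m.

ΔE = 405.6 m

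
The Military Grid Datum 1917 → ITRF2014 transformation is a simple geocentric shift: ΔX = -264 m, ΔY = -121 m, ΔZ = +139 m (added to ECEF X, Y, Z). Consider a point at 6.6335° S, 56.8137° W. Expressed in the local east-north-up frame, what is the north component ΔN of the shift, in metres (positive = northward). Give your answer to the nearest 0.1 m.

At φ = -6.6335°, λ = -56.8137°: sin φ = -0.115518, cos φ = 0.993305, sin λ = -0.836895, cos λ = 0.547363.
ΔN = −sin φ cos λ·ΔX − sin φ sin λ·ΔY + cos φ·ΔZ = −(-0.115518)(0.547363)(-264) − (-0.115518)(-0.836895)(-121) + (0.993305)(139) = 133.07 m.

ΔN = 133.1 m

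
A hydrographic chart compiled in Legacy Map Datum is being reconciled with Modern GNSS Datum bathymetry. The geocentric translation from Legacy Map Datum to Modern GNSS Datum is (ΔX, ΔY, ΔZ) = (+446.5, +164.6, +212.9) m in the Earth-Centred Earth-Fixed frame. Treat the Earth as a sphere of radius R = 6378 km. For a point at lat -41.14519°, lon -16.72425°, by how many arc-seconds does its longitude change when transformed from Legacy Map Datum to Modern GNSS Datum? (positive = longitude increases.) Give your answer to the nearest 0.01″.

Δλ = 12.29″

sin φ = -0.657969, cos φ = 0.753045, sin λ = -0.287766, cos λ = 0.957701.
East component: ΔE = −sin λ·ΔX + cos λ·ΔY = −(-0.287766)(446.5) + (0.957701)(164.6) = 286.13 m.
1° of latitude spans πR/180 = 111317 m; at latitude φ, 1° of longitude spans that × cos φ = 83826.7 m, so Δλ = 286.13 / 83826.7 × 3600 = 12.288″.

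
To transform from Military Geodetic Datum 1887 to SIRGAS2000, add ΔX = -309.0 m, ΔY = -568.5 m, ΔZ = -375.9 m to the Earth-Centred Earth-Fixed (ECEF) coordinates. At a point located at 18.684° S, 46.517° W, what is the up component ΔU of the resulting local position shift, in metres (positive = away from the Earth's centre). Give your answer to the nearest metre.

ΔU = 310 m

At φ = -18.684°, λ = -46.517°: sin φ = -0.320348, cos φ = 0.947300, sin λ = -0.725579, cos λ = 0.688139.
ΔU = cos φ cos λ·ΔX + cos φ sin λ·ΔY + sin φ·ΔZ = (0.947300)(0.688139)(-309.0) + (0.947300)(-0.725579)(-568.5) + (-0.320348)(-375.9) = 309.74 m.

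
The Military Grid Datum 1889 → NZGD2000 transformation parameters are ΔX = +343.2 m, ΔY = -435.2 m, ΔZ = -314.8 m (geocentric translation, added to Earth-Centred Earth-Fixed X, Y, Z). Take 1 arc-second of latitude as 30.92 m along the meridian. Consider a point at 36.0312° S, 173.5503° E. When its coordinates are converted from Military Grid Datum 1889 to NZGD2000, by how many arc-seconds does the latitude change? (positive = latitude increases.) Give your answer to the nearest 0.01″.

sin φ = -0.588226, cos φ = 0.808697, sin λ = 0.112331, cos λ = -0.993671.
North component: ΔN = −sin φ cos λ·ΔX − sin φ sin λ·ΔY + cos φ·ΔZ = −(-0.588226)(-0.993671)(343.2) − (-0.588226)(0.112331)(-435.2) + (0.808697)(-314.8) = -483.94 m.
1° of latitude spans 3600 × 30.92 = 111312 m, so Δφ = -483.94 / 111312 × 3600 = -15.651″.

Δφ = -15.65″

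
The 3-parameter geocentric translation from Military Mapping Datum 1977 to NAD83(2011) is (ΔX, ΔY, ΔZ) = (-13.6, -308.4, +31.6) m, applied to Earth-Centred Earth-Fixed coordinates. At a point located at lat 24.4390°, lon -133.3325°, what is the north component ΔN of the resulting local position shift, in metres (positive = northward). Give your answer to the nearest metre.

ΔN = -68 m

At φ = 24.4390°, λ = -133.3325°: sin φ = 0.413724, cos φ = 0.910402, sin λ = -0.727384, cos λ = -0.686231.
ΔN = −sin φ cos λ·ΔX − sin φ sin λ·ΔY + cos φ·ΔZ = −(0.413724)(-0.686231)(-13.6) − (0.413724)(-0.727384)(-308.4) + (0.910402)(31.6) = -67.90 m.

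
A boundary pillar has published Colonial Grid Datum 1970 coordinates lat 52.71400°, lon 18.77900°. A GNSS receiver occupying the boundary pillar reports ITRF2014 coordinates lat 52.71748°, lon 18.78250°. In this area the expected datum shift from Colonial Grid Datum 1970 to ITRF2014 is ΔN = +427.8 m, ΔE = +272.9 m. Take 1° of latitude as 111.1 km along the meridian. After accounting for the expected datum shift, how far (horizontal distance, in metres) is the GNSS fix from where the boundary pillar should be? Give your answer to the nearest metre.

56 m

Observed coordinate differences: Δφ = +0.00348°, Δλ = +0.00350°.
Converting to metres (1° lat = 111100 m, cos φ = 0.605794): observed ΔN = 386.6 m, observed ΔE = 235.6 m.
Subtracting the expected shift leaves a residual of 386.6 − (427.8) = -41.2 m north and 235.6 − (272.9) = -37.3 m east.
Residual distance = √((-41.2)² + (-37.3)²) = 55.6 m.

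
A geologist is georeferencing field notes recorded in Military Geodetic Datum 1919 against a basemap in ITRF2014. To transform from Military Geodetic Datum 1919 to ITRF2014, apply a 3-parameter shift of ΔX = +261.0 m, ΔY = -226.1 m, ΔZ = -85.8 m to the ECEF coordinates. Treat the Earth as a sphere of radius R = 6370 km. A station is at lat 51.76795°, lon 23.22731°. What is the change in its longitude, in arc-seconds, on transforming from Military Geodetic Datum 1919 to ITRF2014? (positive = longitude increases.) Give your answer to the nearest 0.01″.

sin φ = 0.785511, cos φ = 0.618848, sin λ = 0.394380, cos λ = 0.918947.
East component: ΔE = −sin λ·ΔX + cos λ·ΔY = −(0.394380)(261.0) + (0.918947)(-226.1) = -310.71 m.
1° of latitude spans πR/180 = 111177 m; at latitude φ, 1° of longitude spans that × cos φ = 68801.9 m, so Δλ = -310.71 / 68801.9 × 3600 = -16.257″.

Δλ = -16.26″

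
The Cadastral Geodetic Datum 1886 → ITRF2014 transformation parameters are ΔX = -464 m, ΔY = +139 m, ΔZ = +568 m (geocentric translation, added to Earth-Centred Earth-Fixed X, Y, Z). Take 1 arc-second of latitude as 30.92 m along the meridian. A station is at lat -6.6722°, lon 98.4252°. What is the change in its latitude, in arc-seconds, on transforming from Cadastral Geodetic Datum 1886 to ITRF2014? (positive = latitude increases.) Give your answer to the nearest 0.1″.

sin φ = -0.116189, cos φ = 0.993227, sin λ = 0.989208, cos λ = -0.146518.
North component: ΔN = −sin φ cos λ·ΔX − sin φ sin λ·ΔY + cos φ·ΔZ = −(-0.116189)(-0.146518)(-464) − (-0.116189)(0.989208)(139) + (0.993227)(568) = 588.03 m.
1° of latitude spans 3600 × 30.92 = 111312 m, so Δφ = 588.03 / 111312 × 3600 = 19.018″.

Δφ = 19.0″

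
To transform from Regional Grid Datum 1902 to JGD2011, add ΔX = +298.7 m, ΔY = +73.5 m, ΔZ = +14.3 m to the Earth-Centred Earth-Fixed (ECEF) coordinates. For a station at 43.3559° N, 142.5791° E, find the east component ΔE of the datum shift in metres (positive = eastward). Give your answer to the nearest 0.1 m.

ΔE = -239.9 m

The local east axis at (φ, λ) is (−sin λ, cos λ, 0), so ΔE = −sin(142.5791°)·298.7 + cos(142.5791°)·73.5 = -239.88 m.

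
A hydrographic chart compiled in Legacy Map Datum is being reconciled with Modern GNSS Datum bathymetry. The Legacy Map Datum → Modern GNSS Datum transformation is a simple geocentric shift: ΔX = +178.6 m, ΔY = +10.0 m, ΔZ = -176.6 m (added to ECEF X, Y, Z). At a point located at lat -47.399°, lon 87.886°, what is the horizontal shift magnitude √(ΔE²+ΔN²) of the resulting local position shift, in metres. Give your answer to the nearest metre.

At φ = -47.399°, λ = 87.886°: sin φ = -0.736085, cos φ = 0.676889, sin λ = 0.999319, cos λ = 0.036888.
ΔE = −sin λ·ΔX + cos λ·ΔY = −(0.999319)·(178.6) + (0.036888)·(10.0) = -178.11 m.
ΔN = −sin φ cos λ·ΔX − sin φ sin λ·ΔY + cos φ·ΔZ = −(-0.736085)(0.036888)(178.6) − (-0.736085)(0.999319)(10.0) + (0.676889)(-176.6) = -107.33 m.
Horizontal magnitude = √(ΔE² + ΔN²) = √((-178.11)² + (-107.33)²) = 207.95 m.

208 m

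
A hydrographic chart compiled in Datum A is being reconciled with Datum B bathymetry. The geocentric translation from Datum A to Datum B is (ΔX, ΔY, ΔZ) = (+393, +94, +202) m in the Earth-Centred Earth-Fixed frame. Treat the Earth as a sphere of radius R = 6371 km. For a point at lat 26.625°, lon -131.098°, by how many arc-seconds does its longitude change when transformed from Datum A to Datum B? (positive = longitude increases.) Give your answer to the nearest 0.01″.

Δλ = 8.49″

sin φ = 0.448149, cos φ = 0.893959, sin λ = -0.753586, cos λ = -0.657349.
East component: ΔE = −sin λ·ΔX + cos λ·ΔY = −(-0.753586)(393) + (-0.657349)(94) = 234.37 m.
1° of latitude spans πR/180 = 111195 m; at latitude φ, 1° of longitude spans that × cos φ = 99403.7 m, so Δλ = 234.37 / 99403.7 × 3600 = 8.488″.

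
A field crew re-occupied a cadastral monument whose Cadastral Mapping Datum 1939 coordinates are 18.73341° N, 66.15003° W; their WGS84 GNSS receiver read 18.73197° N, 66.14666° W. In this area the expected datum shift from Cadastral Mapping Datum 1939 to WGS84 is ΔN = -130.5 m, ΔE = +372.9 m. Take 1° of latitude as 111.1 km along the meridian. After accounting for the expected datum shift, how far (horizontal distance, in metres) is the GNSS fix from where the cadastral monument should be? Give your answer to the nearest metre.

Observed coordinate differences: Δφ = -0.00144°, Δλ = +0.00337°.
Converting to metres (1° lat = 111100 m, cos φ = 0.947023): observed ΔN = -160.0 m, observed ΔE = 354.6 m.
Subtracting the expected shift leaves a residual of -160.0 − (-130.5) = -29.5 m north and 354.6 − (372.9) = -18.3 m east.
Residual distance = √((-29.5)² + (-18.3)²) = 34.7 m.

35 m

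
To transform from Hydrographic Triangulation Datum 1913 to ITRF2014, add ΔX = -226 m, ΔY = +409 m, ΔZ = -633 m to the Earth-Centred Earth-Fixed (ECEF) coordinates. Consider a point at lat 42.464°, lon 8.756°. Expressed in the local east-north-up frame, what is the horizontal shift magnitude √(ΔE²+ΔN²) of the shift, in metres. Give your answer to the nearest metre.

566 m

The local east axis at (φ, λ) is (−sin λ, cos λ, 0), so ΔE = −sin(8.756°)·(-226) + cos(8.756°)·409 = 438.64 m.
The local north axis is (−sin φ cos λ, −sin φ sin λ, cos φ), giving ΔN = 150.800 − 42.034 − 466.965 = -358.20 m.
Horizontal magnitude = √(ΔE² + ΔN²) = √(438.64² + (-358.20)²) = 566.31 m.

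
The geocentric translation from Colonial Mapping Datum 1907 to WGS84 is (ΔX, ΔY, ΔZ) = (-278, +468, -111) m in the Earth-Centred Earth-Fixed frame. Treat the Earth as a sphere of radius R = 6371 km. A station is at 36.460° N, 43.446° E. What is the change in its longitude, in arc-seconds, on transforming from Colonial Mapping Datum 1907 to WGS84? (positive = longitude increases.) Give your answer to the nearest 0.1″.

sin φ = 0.594261, cos φ = 0.804272, sin λ = 0.687671, cos λ = 0.726023.
East component: ΔE = −sin λ·ΔX + cos λ·ΔY = −(0.687671)(-278) + (0.726023)(468) = 530.95 m.
1° of latitude spans πR/180 = 111195 m; at latitude φ, 1° of longitude spans that × cos φ = 89431.0 m, so Δλ = 530.95 / 89431.0 × 3600 = 21.373″.

Δλ = 21.4″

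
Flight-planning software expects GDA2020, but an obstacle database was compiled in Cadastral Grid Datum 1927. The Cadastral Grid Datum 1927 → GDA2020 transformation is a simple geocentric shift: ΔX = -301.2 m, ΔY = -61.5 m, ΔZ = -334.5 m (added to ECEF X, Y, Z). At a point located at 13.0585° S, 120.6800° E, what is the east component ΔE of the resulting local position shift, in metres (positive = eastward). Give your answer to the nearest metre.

ΔE = 290 m

At φ = -13.0585°, λ = 120.6800°: sin φ = -0.225946, cos φ = 0.974140, sin λ = 0.860030, cos λ = -0.510243.
ΔE = −sin λ·ΔX + cos λ·ΔY = −(0.860030)·(-301.2) + (-0.510243)·(-61.5) = 290.42 m.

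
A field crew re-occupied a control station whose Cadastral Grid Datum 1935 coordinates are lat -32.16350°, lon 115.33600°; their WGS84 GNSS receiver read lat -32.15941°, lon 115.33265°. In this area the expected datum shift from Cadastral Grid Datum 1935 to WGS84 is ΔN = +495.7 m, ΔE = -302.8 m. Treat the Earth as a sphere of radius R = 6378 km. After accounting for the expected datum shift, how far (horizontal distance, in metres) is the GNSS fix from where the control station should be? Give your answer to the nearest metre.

Observed coordinate differences: Δφ = +0.00409°, Δλ = -0.00335°.
Converting to metres (1° lat = 111317 m, cos φ = 0.846532): observed ΔN = 455.3 m, observed ΔE = -315.7 m.
Subtracting the expected shift leaves a residual of 455.3 − (495.7) = -40.4 m north and -315.7 − (-302.8) = -12.9 m east.
Residual distance = √((-40.4)² + (-12.9)²) = 42.4 m.

42 m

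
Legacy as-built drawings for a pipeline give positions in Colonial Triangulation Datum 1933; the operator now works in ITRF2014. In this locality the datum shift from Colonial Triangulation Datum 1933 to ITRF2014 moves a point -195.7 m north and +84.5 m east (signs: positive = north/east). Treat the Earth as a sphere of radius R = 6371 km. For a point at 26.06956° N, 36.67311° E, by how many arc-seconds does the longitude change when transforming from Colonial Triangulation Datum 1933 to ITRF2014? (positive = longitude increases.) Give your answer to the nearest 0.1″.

Δλ = 3.0″

At latitude 26.06956°, cos φ = 0.898261.
One radian of longitude at latitude φ spans R cos φ, so Δλ = ΔE / (R cos φ) = 84.5 / (6371000 × 0.898261) = 1.4765e-05 rad = 3.046″.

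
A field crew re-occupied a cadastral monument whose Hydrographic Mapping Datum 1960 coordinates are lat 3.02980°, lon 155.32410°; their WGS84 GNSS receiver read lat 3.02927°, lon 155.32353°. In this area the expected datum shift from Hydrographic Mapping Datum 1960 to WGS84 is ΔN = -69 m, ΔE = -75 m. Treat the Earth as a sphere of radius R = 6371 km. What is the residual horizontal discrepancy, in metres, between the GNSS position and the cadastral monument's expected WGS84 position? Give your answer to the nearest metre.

15 m

Observed coordinate differences: Δφ = -0.00053°, Δλ = -0.00057°.
Converting to metres (1° lat = 111195 m, cos φ = 0.998602): observed ΔN = -58.9 m, observed ΔE = -63.3 m.
Subtracting the expected shift leaves a residual of -58.9 − (-69) = 10.1 m north and -63.3 − (-75) = 11.7 m east.
Residual distance = √(10.1² + 11.7²) = 15.4 m.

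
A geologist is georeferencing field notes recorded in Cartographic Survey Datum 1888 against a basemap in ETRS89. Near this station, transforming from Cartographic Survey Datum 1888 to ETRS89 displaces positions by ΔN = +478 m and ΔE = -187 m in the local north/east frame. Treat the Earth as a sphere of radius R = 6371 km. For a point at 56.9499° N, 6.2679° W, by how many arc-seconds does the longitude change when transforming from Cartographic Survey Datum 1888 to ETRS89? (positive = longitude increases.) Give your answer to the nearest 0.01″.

Δλ = -11.10″

At latitude 56.9499°, cos φ = 0.545372.
One radian of longitude at latitude φ spans R cos φ, so Δλ = ΔE / (R cos φ) = -187.0 / (6371000 × 0.545372) = -5.3820e-05 rad = -11.101″.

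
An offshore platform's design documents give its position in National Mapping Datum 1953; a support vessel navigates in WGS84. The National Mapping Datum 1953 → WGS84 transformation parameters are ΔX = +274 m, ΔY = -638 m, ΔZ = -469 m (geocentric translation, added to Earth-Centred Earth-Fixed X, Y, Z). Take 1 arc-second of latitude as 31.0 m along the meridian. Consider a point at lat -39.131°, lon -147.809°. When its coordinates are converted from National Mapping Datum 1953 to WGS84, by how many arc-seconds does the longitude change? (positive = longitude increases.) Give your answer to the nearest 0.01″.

Δλ = 28.52″

sin φ = -0.631096, cos φ = 0.775705, sin λ = -0.532743, cos λ = -0.846277.
East component: ΔE = −sin λ·ΔX + cos λ·ΔY = −(-0.532743)(274) + (-0.846277)(-638) = 685.90 m.
1° of latitude spans 3600 × 31.00 = 111600 m; at latitude φ, 1° of longitude spans that × cos φ = 86568.7 m, so Δλ = 685.90 / 86568.7 × 3600 = 28.523″.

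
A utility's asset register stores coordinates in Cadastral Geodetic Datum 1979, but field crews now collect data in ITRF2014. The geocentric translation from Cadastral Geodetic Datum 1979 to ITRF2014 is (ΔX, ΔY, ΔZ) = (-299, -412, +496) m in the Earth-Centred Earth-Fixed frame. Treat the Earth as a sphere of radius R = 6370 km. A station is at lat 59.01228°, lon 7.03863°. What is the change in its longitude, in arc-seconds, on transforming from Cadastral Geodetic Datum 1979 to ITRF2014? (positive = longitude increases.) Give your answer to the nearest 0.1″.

sin φ = 0.857278, cos φ = 0.514854, sin λ = 0.122539, cos λ = 0.992464.
East component: ΔE = −sin λ·ΔX + cos λ·ΔY = −(0.122539)(-299) + (0.992464)(-412) = -372.26 m.
1° of latitude spans πR/180 = 111177 m; at latitude φ, 1° of longitude spans that × cos φ = 57240.2 m, so Δλ = -372.26 / 57240.2 × 3600 = -23.412″.

Δλ = -23.4″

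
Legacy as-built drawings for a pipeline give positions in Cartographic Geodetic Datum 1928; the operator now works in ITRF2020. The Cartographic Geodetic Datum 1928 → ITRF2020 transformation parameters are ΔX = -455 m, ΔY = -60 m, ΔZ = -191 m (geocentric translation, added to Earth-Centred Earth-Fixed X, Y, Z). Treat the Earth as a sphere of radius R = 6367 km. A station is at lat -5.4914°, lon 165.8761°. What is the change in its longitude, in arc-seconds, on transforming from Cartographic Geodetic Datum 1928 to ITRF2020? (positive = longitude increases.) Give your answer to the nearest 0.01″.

Δλ = 5.51″

sin φ = -0.095696, cos φ = 0.995411, sin λ = 0.244020, cos λ = -0.969770.
East component: ΔE = −sin λ·ΔX + cos λ·ΔY = −(0.244020)(-455) + (-0.969770)(-60) = 169.22 m.
1° of latitude spans πR/180 = 111125 m; at latitude φ, 1° of longitude spans that × cos φ = 110615.1 m, so Δλ = 169.22 / 110615.1 × 3600 = 5.507″.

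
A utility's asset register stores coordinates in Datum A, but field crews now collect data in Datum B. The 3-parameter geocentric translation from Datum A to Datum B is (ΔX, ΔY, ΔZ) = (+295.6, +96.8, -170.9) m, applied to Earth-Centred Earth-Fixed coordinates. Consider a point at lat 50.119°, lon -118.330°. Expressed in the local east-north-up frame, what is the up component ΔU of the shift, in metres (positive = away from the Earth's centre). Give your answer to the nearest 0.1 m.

ΔU = -275.7 m

The local up (radial) axis is (cos φ cos λ, cos φ sin λ, sin φ), giving ΔU = -89.945 − 54.634 − 131.145 = -275.72 m.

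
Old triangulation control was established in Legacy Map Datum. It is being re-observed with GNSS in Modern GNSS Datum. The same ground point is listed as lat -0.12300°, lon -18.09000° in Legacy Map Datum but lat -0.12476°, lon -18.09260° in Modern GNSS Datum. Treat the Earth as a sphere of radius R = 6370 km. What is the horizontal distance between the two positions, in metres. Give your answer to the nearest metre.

Δφ = -0.12476° − -0.12300° = -0.00176°; Δλ = -18.09260° − -18.09000° = -0.00260°.
1° along a meridian = πR/180 = 111177 m.
ΔN = Δφ × 111177 = -195.7 m; ΔE = Δλ × 111177 × cos(-0.12300°) = -0.00260 × 111177 × 0.999998 = -289.1 m.
Distance = √(ΔE² + ΔN²) = √((-289.1)² + (-195.7)²) = 349.1 m.

349 m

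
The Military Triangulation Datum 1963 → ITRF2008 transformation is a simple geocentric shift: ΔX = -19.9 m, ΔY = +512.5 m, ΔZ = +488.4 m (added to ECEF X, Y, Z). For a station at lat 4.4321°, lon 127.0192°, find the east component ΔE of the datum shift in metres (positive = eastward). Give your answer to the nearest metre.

ΔE = -293 m

The local east axis at (φ, λ) is (−sin λ, cos λ, 0), so ΔE = −sin(127.0192°)·(-19.9) + cos(127.0192°)·512.5 = -292.68 m.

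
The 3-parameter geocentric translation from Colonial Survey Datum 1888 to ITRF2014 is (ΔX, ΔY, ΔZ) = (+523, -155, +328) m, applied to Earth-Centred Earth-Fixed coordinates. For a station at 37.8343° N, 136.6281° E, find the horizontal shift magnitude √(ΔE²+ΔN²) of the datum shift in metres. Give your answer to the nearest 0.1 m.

609.6 m

At φ = 37.8343°, λ = 136.6281°: sin φ = 0.613380, cos φ = 0.789788, sin λ = 0.686731, cos λ = -0.726912.
ΔE = −sin λ·ΔX + cos λ·ΔY = −(0.686731)·(523) + (-0.726912)·(-155) = -246.49 m.
ΔN = −sin φ cos λ·ΔX − sin φ sin λ·ΔY + cos φ·ΔZ = −(0.613380)(-0.726912)(523) − (0.613380)(0.686731)(-155) + (0.789788)(328) = 557.53 m.
Horizontal magnitude = √(ΔE² + ΔN²) = √((-246.49)² + 557.53²) = 609.59 m.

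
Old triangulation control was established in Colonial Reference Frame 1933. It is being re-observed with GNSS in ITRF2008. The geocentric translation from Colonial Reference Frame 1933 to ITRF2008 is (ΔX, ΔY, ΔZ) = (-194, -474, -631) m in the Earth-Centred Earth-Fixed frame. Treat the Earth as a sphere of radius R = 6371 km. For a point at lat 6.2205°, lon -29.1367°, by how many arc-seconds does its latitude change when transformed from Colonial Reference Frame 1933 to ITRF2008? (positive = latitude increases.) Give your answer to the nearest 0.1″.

sin φ = 0.108355, cos φ = 0.994112, sin λ = -0.486895, cos λ = 0.873461.
North component: ΔN = −sin φ cos λ·ΔX − sin φ sin λ·ΔY + cos φ·ΔZ = −(0.108355)(0.873461)(-194) − (0.108355)(-0.486895)(-474) + (0.994112)(-631) = -633.93 m.
1° of latitude spans πR/180 = 111195 m, so Δφ = -633.93 / 111195 × 3600 = -20.524″.

Δφ = -20.5″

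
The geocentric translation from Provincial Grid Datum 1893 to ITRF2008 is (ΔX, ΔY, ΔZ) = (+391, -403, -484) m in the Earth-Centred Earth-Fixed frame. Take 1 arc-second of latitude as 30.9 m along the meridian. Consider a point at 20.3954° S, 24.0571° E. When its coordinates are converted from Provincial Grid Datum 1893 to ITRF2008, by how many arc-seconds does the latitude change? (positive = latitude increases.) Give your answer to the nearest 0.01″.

Δφ = -12.51″

sin φ = -0.348497, cos φ = 0.937310, sin λ = 0.407647, cos λ = 0.913140.
North component: ΔN = −sin φ cos λ·ΔX − sin φ sin λ·ΔY + cos φ·ΔZ = −(-0.348497)(0.913140)(391) − (-0.348497)(0.407647)(-403) + (0.937310)(-484) = -386.48 m.
1° of latitude spans 3600 × 30.90 = 111240 m, so Δφ = -386.48 / 111240 × 3600 = -12.508″.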